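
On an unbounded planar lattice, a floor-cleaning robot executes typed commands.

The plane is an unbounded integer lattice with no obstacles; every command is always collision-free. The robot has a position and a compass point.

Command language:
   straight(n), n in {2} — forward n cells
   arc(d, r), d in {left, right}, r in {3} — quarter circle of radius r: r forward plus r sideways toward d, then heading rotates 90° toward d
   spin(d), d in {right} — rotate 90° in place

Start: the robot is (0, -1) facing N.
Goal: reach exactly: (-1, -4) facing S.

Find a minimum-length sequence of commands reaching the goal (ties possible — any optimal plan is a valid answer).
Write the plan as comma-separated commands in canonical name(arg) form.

arc(right, 3), straight(2), spin(right), arc(right, 3), arc(left, 3)

t0: (0, -1) facing N
t=1 arc(right, 3) ⇒ (3, 2) facing E
t=2 straight(2) ⇒ (5, 2) facing E
t=3 spin(right) ⇒ (5, 2) facing S
t=4 arc(right, 3) ⇒ (2, -1) facing W
t=5 arc(left, 3) ⇒ (-1, -4) facing S
nothing shorter than 5 reaches the goal.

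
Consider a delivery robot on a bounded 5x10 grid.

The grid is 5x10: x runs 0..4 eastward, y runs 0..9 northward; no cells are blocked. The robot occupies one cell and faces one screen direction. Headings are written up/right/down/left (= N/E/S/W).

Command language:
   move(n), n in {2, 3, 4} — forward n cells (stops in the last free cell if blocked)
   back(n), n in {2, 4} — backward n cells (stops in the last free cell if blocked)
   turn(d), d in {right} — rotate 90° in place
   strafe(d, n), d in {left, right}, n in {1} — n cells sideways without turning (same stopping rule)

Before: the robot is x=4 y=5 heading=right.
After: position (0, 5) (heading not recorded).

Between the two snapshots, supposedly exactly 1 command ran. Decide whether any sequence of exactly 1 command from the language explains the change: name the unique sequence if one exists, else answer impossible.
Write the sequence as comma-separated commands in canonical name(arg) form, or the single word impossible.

start: x=4 y=5 heading=right
step 1 (back(4)): x=0 y=5 heading=right
all 8 alternatives checked — unique.

back(4)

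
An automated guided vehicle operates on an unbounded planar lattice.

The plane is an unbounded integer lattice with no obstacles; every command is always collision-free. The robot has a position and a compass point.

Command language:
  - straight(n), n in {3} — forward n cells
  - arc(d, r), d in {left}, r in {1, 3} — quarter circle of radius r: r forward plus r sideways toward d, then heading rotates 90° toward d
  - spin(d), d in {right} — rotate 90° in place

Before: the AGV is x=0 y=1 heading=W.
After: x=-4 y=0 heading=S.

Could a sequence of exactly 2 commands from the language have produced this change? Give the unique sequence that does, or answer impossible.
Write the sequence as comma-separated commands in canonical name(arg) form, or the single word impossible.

straight(3), arc(left, 1)

key: order matters: swapping straight(3) and arc(left, 1) lands elsewhere
begin: x=0 y=1 heading=W
t=1 straight(3) ⇒ x=-3 y=1 heading=W
t=2 arc(left, 1) ⇒ x=-4 y=0 heading=S
uniquely the one of 16 2-step routes that fits.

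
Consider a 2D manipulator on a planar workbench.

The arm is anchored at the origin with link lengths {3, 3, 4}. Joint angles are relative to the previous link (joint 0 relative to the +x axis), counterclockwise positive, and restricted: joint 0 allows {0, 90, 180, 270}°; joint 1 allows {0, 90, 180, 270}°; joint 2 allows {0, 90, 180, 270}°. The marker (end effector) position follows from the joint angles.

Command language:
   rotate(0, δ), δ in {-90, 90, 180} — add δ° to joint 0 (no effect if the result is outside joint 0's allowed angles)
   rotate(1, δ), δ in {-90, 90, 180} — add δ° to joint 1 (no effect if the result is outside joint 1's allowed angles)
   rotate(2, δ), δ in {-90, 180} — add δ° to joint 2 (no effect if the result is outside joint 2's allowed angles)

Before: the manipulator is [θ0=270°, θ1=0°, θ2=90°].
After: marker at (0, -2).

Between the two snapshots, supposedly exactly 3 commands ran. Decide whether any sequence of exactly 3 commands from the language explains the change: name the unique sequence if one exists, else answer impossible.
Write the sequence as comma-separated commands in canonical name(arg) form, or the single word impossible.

rotate(2, -90), rotate(2, -90), rotate(2, -90)

begin: [θ0=270°, θ1=0°, θ2=90°]
1. rotate(2, -90) → [θ0=270°, θ1=0°, θ2=0°]
2. rotate(2, -90) → [θ0=270°, θ1=0°, θ2=270°]
3. rotate(2, -90) → [θ0=270°, θ1=0°, θ2=180°]
no other 3-command option fits: unique.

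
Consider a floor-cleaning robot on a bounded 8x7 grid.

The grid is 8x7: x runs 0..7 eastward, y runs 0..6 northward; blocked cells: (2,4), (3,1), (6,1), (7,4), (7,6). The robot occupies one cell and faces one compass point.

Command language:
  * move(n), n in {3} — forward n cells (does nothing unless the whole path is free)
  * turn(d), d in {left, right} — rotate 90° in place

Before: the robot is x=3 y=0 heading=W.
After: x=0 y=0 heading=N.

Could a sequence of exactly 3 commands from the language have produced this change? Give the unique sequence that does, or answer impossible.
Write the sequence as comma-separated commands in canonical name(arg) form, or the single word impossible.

key: the second move(3) would leave the grid, so it does nothing
t0: x=3 y=0 heading=W
step 1 (move(3)): x=0 y=0 heading=W
step 2 (move(3)): x=0 y=0 heading=W
step 3 (turn(right)): x=0 y=0 heading=N
uniquely the one of 27 3-step routes that fits.

move(3), move(3), turn(right)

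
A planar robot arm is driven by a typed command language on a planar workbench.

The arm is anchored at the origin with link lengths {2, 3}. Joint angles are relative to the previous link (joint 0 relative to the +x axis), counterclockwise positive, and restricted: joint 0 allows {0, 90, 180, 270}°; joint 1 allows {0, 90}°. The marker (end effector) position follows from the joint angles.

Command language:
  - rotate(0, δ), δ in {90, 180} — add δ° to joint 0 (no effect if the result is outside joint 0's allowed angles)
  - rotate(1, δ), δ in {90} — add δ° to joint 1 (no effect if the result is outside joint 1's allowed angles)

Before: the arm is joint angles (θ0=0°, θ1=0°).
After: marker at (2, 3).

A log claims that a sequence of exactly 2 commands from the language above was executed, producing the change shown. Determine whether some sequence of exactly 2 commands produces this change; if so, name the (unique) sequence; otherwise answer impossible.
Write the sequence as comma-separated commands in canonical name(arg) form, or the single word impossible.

rotate(1, 90), rotate(1, 90)

initial: joint angles (θ0=0°, θ1=0°)
1. rotate(1, 90) → joint angles (θ0=0°, θ1=90°)
2. rotate(1, 90) → joint angles (θ0=0°, θ1=90°)
uniquely the one of 9 2-step routes that fits.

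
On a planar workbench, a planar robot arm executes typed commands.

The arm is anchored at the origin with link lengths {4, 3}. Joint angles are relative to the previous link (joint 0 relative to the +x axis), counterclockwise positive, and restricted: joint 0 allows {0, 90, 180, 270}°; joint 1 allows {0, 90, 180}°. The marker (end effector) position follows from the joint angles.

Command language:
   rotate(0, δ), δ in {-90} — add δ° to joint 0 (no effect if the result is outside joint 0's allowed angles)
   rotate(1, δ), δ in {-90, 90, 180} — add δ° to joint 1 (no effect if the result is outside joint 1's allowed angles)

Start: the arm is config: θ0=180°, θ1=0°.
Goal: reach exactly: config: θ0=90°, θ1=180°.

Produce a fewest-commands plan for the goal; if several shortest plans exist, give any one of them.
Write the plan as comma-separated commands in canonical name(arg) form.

begin: config: θ0=180°, θ1=0°
step 1 (rotate(0, -90)): config: θ0=90°, θ1=0°
step 2 (rotate(1, 180)): config: θ0=90°, θ1=180°
minimal: 2 command(s), checked below 2.

rotate(0, -90), rotate(1, 180)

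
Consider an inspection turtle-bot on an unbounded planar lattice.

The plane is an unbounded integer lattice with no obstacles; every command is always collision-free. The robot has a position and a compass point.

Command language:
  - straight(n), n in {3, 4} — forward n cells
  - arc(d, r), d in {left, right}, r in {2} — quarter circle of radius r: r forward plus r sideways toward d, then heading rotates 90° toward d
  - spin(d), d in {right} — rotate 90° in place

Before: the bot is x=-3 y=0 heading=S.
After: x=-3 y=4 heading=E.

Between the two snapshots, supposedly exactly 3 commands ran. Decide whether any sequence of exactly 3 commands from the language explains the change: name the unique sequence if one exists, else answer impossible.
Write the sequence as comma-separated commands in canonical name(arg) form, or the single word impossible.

key: running arc(right, 2) before spin(right) would end elsewhere — order is forced
begin: x=-3 y=0 heading=S
1. spin(right) → x=-3 y=0 heading=W
2. arc(right, 2) → x=-5 y=2 heading=N
3. arc(right, 2) → x=-3 y=4 heading=E
no other 3-command option fits: unique.

spin(right), arc(right, 2), arc(right, 2)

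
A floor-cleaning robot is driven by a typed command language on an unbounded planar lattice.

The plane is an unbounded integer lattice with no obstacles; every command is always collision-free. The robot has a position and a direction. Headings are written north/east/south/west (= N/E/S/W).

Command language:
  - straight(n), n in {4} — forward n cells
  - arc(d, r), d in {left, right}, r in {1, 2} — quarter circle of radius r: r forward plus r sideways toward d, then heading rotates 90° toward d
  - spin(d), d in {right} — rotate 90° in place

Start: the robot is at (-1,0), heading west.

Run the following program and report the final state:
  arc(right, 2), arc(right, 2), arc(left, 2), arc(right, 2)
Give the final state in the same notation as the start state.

at (3,8), heading east

begin: at (-1,0), heading west
[1] after arc(right, 2): at (-3,2), heading north
[2] after arc(right, 2): at (-1,4), heading east
[3] after arc(left, 2): at (1,6), heading north
[4] after arc(right, 2): at (3,8), heading east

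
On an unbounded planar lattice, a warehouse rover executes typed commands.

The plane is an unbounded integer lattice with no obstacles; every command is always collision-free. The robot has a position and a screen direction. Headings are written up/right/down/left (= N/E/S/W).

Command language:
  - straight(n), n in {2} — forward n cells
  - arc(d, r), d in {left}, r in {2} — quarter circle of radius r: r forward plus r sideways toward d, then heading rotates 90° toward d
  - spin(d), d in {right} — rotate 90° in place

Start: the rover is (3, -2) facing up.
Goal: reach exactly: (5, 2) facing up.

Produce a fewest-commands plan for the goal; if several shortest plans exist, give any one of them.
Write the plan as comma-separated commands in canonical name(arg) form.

spin(right), arc(left, 2), straight(2)

initial: (3, -2) facing up
step 1 (spin(right)): (3, -2) facing right
step 2 (arc(left, 2)): (5, 0) facing up
step 3 (straight(2)): (5, 2) facing up
no 2-step plan works, so 3 is optimal.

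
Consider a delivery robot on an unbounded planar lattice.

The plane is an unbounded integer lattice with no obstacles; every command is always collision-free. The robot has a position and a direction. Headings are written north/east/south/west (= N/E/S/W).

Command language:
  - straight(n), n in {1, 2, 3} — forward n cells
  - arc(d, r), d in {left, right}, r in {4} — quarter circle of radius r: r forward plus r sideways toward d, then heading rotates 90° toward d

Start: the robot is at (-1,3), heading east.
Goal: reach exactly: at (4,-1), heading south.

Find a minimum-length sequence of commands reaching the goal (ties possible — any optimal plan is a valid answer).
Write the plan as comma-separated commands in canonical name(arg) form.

begin: at (-1,3), heading east
[1] after straight(1): at (0,3), heading east
[2] after arc(right, 4): at (4,-1), heading south
shorter routes all fall short; 2 is best.

straight(1), arc(right, 4)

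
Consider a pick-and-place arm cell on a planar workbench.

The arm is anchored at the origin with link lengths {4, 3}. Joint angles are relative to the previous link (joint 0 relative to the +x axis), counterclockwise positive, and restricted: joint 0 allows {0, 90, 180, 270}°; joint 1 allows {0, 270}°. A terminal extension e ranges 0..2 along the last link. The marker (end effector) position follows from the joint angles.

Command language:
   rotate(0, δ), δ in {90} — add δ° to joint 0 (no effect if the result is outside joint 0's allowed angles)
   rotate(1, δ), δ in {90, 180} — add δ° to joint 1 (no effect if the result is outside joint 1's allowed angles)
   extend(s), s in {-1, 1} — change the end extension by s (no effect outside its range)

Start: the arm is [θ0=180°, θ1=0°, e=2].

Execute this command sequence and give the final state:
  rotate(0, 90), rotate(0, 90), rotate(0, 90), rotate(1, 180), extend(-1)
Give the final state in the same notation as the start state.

start: [θ0=180°, θ1=0°, e=2]
step 1 (rotate(0, 90)): [θ0=270°, θ1=0°, e=2]
step 2 (rotate(0, 90)): [θ0=0°, θ1=0°, e=2]
step 3 (rotate(0, 90)): [θ0=90°, θ1=0°, e=2]
step 4 (rotate(1, 180)): [θ0=90°, θ1=0°, e=2]
step 5 (extend(-1)): [θ0=90°, θ1=0°, e=1]

[θ0=90°, θ1=0°, e=1]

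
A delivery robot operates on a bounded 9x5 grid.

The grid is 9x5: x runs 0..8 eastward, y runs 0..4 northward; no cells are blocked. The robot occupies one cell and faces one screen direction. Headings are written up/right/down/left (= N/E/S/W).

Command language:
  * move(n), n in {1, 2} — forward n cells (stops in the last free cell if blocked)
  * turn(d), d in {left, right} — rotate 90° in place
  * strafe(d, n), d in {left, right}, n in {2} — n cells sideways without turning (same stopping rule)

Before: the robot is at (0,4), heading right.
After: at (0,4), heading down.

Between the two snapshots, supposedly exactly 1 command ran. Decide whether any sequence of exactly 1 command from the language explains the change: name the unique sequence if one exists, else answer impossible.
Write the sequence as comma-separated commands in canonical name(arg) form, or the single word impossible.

turn(right)

key: parked at (0,4) the whole time — nothing moves the robot
start: at (0,4), heading right
1. turn(right) → at (0,4), heading down
no other 1-command option fits: unique.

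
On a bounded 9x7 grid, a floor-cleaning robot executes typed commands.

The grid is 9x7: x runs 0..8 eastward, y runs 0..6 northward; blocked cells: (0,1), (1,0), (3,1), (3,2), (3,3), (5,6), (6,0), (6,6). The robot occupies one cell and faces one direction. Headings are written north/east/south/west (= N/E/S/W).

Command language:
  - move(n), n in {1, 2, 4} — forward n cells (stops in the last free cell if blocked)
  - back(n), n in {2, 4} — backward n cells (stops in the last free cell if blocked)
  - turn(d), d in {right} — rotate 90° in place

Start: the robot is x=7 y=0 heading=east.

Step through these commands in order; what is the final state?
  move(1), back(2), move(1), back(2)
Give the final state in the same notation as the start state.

x=7 y=0 heading=east

begin: x=7 y=0 heading=east
[1] after move(1): x=8 y=0 heading=east
[2] after back(2): x=7 y=0 heading=east
[3] after move(1): x=8 y=0 heading=east
[4] after back(2): x=7 y=0 heading=east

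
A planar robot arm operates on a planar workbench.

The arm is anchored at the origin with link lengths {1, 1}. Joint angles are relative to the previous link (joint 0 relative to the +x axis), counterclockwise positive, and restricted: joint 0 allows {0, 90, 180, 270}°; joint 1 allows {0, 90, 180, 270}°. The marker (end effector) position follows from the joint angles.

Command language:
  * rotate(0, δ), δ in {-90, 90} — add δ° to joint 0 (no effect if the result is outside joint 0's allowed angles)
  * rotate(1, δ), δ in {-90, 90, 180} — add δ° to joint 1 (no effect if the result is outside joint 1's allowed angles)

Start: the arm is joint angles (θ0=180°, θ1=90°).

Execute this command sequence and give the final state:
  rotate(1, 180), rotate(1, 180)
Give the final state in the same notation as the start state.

t0: joint angles (θ0=180°, θ1=90°)
[1] after rotate(1, 180): joint angles (θ0=180°, θ1=270°)
[2] after rotate(1, 180): joint angles (θ0=180°, θ1=90°)

joint angles (θ0=180°, θ1=90°)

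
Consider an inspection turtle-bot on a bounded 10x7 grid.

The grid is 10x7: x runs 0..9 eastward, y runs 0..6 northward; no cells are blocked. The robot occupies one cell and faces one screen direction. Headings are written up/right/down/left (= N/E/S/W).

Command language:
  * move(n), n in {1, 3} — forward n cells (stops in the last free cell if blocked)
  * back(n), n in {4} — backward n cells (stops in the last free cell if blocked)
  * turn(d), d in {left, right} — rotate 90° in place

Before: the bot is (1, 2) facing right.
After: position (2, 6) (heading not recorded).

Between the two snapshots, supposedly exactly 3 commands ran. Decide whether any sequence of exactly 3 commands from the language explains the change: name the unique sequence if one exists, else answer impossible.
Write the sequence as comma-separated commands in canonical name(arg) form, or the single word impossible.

key: order matters: swapping move(1) and back(4) lands elsewhere
begin: (1, 2) facing right
t=1 move(1) ⇒ (2, 2) facing right
t=2 turn(right) ⇒ (2, 2) facing down
t=3 back(4) ⇒ (2, 6) facing down
no other 3-command option fits: unique.

move(1), turn(right), back(4)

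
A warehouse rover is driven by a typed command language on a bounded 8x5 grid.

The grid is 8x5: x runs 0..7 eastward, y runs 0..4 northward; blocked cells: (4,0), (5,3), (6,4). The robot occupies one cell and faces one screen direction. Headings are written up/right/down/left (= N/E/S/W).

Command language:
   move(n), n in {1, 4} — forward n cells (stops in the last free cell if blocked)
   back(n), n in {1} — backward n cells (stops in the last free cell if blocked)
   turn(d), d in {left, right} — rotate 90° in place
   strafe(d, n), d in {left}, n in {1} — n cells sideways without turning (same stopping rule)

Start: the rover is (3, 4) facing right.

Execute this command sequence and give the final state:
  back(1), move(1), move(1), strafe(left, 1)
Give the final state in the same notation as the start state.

(4, 4) facing right

from: (3, 4) facing right
t=1 back(1) ⇒ (2, 4) facing right
t=2 move(1) ⇒ (3, 4) facing right
t=3 move(1) ⇒ (4, 4) facing right
t=4 strafe(left, 1) ⇒ (4, 4) facing right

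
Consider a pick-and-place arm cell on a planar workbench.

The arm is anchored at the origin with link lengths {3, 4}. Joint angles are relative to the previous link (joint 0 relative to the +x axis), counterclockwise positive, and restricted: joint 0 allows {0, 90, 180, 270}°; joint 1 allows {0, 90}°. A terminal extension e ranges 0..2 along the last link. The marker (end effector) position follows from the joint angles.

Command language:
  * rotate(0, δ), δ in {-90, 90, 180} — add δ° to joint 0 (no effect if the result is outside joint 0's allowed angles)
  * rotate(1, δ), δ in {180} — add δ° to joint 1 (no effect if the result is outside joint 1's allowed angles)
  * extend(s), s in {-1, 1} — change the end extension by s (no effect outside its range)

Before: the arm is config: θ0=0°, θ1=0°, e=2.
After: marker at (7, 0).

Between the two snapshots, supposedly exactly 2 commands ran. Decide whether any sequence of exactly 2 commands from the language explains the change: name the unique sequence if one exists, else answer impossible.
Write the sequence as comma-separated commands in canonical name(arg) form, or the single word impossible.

initial: config: θ0=0°, θ1=0°, e=2
t=1 extend(-1) ⇒ config: θ0=0°, θ1=0°, e=1
t=2 extend(-1) ⇒ config: θ0=0°, θ1=0°, e=0
no rival 2-sequence matches.

extend(-1), extend(-1)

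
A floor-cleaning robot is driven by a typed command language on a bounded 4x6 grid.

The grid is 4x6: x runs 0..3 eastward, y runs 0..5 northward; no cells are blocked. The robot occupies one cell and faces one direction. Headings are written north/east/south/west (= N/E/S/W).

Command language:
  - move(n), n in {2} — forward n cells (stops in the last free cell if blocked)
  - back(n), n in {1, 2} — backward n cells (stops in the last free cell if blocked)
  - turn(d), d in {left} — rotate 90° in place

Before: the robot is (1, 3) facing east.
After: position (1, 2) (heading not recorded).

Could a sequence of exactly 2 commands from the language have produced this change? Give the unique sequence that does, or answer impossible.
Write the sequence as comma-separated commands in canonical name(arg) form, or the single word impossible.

key: running back(1) before turn(left) would end elsewhere — order is forced
begin: (1, 3) facing east
step 1 (turn(left)): (1, 3) facing north
step 2 (back(1)): (1, 2) facing north
no rival 2-sequence matches.

turn(left), back(1)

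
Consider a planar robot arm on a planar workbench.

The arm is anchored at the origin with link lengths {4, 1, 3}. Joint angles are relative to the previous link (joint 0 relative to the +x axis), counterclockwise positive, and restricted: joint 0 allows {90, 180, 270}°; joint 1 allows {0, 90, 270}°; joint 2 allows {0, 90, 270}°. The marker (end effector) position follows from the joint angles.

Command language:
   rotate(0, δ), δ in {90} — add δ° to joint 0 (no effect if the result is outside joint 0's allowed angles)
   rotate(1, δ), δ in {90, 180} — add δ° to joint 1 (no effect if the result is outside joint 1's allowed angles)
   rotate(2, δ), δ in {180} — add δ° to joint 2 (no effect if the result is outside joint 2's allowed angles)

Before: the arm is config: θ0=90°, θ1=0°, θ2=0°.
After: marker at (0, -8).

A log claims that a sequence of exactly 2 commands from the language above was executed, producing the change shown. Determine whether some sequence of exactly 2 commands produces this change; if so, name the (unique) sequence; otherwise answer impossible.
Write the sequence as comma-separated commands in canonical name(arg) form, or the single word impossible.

rotate(0, 90), rotate(0, 90)

initial: config: θ0=90°, θ1=0°, θ2=0°
[1] after rotate(0, 90): config: θ0=180°, θ1=0°, θ2=0°
[2] after rotate(0, 90): config: θ0=270°, θ1=0°, θ2=0°
all 16 alternatives checked — unique.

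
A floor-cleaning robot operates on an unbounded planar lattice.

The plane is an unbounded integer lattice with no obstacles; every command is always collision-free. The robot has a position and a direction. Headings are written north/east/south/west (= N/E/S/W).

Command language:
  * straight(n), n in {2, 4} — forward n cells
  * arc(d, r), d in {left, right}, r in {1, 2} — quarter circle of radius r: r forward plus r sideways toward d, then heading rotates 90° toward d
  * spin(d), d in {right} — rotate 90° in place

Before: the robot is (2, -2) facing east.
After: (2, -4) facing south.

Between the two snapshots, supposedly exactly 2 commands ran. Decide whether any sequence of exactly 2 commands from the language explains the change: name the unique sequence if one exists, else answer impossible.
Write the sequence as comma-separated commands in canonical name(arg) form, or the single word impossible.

spin(right), straight(2)

key: running straight(2) before spin(right) would end elsewhere — order is forced
begin: (2, -2) facing east
[1] after spin(right): (2, -2) facing south
[2] after straight(2): (2, -4) facing south
uniquely the one of 49 2-step routes that fits.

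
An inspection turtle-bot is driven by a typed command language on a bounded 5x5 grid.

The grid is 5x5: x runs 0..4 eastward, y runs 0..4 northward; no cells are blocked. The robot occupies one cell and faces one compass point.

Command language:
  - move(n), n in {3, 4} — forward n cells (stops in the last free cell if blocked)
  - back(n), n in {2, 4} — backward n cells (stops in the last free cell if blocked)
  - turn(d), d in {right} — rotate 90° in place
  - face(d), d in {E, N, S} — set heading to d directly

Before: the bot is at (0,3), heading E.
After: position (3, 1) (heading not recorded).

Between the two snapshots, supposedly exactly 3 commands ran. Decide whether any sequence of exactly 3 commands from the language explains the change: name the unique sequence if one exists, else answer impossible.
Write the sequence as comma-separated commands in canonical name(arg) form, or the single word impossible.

key: order matters: swapping move(3) and back(2) lands elsewhere
from: at (0,3), heading E
[1] after move(3): at (3,3), heading E
[2] after face(N): at (3,3), heading N
[3] after back(2): at (3,1), heading N
no other 3-command option fits: unique.

move(3), face(N), back(2)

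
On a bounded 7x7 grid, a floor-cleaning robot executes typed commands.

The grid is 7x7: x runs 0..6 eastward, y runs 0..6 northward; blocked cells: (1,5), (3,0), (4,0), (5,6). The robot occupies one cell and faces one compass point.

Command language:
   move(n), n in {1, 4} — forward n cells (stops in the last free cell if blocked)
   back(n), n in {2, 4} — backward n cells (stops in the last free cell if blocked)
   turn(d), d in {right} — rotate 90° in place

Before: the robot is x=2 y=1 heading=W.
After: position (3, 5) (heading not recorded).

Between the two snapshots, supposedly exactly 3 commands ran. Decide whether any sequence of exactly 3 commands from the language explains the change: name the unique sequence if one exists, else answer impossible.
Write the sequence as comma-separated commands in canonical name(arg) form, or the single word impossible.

all 125 sequences checked — none match.

impossible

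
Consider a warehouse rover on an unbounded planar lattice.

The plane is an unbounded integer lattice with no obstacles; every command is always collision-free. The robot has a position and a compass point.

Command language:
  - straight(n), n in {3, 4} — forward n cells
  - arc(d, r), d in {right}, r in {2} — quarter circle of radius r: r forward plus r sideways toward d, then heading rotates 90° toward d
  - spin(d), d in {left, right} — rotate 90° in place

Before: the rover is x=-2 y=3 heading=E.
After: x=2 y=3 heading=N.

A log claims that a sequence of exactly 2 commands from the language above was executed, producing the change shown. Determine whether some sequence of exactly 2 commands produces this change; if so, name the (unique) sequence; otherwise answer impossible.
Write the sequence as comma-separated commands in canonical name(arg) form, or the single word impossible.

straight(4), spin(left)

key: running spin(left) before straight(4) would end elsewhere — order is forced
start: x=-2 y=3 heading=E
[1] after straight(4): x=2 y=3 heading=E
[2] after spin(left): x=2 y=3 heading=N
uniquely the one of 25 2-step routes that fits.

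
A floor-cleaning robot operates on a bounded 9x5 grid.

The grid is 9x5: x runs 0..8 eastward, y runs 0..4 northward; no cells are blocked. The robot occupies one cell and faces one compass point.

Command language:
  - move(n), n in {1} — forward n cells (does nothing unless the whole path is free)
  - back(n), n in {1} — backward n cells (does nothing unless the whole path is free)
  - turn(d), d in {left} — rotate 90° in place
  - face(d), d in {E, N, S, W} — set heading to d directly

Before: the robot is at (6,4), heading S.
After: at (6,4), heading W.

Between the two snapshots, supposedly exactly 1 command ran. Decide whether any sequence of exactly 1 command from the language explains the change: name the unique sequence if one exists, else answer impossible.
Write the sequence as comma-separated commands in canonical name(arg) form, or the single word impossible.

key: (6,4) unchanged — the single command moves nothing
from: at (6,4), heading S
t=1 face(W) ⇒ at (6,4), heading W
no rival 1-sequence matches.

face(W)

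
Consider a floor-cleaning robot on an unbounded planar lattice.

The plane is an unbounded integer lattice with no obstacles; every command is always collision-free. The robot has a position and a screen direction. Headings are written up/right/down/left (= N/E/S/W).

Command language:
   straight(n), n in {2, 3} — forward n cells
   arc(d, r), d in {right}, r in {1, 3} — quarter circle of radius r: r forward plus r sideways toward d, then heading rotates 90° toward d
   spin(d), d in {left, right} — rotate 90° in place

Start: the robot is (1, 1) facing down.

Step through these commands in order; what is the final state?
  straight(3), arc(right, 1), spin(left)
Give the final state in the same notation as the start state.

(0, -3) facing down

start: (1, 1) facing down
[1] after straight(3): (1, -2) facing down
[2] after arc(right, 1): (0, -3) facing left
[3] after spin(left): (0, -3) facing down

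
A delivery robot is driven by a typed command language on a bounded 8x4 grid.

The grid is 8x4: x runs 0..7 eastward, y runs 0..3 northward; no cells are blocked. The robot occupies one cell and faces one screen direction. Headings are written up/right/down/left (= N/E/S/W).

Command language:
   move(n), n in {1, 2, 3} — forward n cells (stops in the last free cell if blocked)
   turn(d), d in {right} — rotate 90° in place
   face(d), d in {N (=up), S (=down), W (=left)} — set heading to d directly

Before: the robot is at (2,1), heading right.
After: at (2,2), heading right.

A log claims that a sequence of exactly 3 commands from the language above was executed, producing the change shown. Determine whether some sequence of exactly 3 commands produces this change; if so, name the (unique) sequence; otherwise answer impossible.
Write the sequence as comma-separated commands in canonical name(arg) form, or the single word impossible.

face(N), move(1), turn(right)

key: still facing E at the end — net rotation zero over 3 steps
t0: at (2,1), heading right
1. face(N) → at (2,1), heading up
2. move(1) → at (2,2), heading up
3. turn(right) → at (2,2), heading right
all 343 alternatives checked — unique.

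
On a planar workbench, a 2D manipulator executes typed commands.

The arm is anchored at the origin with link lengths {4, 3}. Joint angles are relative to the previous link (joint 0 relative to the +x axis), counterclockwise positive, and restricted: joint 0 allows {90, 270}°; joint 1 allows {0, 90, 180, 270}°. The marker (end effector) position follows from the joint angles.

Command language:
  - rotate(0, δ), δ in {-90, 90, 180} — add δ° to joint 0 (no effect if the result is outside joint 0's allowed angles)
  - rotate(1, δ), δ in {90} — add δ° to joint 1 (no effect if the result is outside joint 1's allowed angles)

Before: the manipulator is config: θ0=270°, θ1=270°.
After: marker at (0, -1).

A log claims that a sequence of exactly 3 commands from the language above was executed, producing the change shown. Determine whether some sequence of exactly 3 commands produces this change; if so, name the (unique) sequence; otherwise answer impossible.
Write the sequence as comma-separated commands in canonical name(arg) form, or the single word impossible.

start: config: θ0=270°, θ1=270°
step 1 (rotate(1, 90)): config: θ0=270°, θ1=0°
step 2 (rotate(1, 90)): config: θ0=270°, θ1=90°
step 3 (rotate(1, 90)): config: θ0=270°, θ1=180°
uniquely the one of 64 3-step routes that fits.

rotate(1, 90), rotate(1, 90), rotate(1, 90)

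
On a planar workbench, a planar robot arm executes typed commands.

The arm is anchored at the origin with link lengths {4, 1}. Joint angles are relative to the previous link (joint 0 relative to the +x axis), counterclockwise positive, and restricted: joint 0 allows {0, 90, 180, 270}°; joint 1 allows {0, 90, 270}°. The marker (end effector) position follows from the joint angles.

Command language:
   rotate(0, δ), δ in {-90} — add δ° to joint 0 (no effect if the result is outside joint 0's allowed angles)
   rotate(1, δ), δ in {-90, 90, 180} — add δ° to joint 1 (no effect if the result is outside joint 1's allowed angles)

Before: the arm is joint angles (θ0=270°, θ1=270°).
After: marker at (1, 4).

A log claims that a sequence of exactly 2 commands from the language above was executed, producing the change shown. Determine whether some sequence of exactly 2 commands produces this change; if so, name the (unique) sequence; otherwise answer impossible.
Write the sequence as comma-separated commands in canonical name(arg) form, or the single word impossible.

t0: joint angles (θ0=270°, θ1=270°)
step 1 (rotate(0, -90)): joint angles (θ0=180°, θ1=270°)
step 2 (rotate(0, -90)): joint angles (θ0=90°, θ1=270°)
no other 2-command option fits: unique.

rotate(0, -90), rotate(0, -90)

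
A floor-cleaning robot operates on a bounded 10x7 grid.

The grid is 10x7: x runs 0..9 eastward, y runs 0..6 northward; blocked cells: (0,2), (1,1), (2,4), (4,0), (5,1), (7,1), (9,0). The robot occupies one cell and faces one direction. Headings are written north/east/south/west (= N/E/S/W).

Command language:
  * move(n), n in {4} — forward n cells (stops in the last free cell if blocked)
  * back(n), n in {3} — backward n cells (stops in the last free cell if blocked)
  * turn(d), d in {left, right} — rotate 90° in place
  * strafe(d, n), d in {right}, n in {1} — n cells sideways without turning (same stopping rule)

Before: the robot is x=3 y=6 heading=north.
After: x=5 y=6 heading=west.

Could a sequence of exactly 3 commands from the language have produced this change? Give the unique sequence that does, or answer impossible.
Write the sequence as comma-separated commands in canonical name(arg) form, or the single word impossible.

key: cell and facing (now W) both changed — the 3 commands mix motion and turning
from: x=3 y=6 heading=north
[1] after strafe(right, 1): x=4 y=6 heading=north
[2] after strafe(right, 1): x=5 y=6 heading=north
[3] after turn(left): x=5 y=6 heading=west
uniquely the one of 125 3-step routes that fits.

strafe(right, 1), strafe(right, 1), turn(left)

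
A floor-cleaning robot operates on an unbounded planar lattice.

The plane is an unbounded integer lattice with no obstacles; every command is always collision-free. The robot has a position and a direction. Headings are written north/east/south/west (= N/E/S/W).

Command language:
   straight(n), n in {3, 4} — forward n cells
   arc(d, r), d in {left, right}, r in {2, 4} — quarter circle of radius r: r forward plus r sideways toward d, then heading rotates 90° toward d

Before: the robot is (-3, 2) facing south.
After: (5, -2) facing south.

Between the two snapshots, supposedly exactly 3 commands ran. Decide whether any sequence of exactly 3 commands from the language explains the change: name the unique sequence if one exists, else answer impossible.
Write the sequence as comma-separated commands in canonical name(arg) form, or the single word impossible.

arc(left, 2), straight(4), arc(right, 2)

key: running arc(right, 2) before arc(left, 2) would end elsewhere — order is forced
from: (-3, 2) facing south
t=1 arc(left, 2) ⇒ (-1, 0) facing east
t=2 straight(4) ⇒ (3, 0) facing east
t=3 arc(right, 2) ⇒ (5, -2) facing south
all 216 alternatives checked — unique.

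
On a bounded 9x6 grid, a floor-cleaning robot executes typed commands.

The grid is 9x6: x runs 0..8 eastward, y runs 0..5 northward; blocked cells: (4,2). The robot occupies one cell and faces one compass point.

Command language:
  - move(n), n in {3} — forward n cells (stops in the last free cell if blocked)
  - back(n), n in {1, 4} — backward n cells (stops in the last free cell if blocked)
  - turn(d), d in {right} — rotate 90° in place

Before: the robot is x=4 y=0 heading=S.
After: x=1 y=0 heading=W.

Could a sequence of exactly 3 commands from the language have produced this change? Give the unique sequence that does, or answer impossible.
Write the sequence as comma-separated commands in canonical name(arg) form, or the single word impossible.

move(3), turn(right), move(3)

key: position moved to (1,0) AND the heading swung to W — translation plus rotation needed
t0: x=4 y=0 heading=S
[1] after move(3): x=4 y=0 heading=S
[2] after turn(right): x=4 y=0 heading=W
[3] after move(3): x=1 y=0 heading=W
no other 3-command option fits: unique.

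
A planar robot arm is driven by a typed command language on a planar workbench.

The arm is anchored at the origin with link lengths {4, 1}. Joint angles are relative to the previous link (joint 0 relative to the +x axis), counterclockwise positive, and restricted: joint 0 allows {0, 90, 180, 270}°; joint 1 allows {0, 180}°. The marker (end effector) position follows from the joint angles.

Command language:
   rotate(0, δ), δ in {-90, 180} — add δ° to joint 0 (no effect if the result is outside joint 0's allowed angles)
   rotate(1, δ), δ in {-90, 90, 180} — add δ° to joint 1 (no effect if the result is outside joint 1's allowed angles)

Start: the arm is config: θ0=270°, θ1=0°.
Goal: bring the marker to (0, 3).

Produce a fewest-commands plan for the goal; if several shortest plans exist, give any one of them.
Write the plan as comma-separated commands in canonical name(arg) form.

start: config: θ0=270°, θ1=0°
[1] after rotate(0, 180): config: θ0=90°, θ1=0°
[2] after rotate(1, 180): config: θ0=90°, θ1=180°
no 1-step plan works, so 2 is optimal.

rotate(0, 180), rotate(1, 180)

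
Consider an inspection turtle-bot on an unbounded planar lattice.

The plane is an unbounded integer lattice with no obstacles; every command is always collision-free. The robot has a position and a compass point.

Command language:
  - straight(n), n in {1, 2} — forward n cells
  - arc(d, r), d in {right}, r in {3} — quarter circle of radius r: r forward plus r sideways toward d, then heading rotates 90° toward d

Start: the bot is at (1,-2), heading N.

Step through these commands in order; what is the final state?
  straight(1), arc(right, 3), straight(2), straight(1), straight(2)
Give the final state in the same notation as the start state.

at (9,2), heading E

begin: at (1,-2), heading N
1. straight(1) → at (1,-1), heading N
2. arc(right, 3) → at (4,2), heading E
3. straight(2) → at (6,2), heading E
4. straight(1) → at (7,2), heading E
5. straight(2) → at (9,2), heading E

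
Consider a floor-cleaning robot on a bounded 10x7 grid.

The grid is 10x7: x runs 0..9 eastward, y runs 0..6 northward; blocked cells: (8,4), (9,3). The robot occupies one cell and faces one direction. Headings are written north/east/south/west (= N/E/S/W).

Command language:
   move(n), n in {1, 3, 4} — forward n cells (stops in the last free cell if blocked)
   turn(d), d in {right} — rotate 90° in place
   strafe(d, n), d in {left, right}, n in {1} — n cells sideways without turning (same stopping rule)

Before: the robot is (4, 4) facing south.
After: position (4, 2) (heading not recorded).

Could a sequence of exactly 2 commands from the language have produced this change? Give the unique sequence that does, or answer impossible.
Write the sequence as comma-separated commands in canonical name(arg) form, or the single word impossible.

begin: (4, 4) facing south
t=1 move(1) ⇒ (4, 3) facing south
t=2 move(1) ⇒ (4, 2) facing south
no rival 2-sequence matches.

move(1), move(1)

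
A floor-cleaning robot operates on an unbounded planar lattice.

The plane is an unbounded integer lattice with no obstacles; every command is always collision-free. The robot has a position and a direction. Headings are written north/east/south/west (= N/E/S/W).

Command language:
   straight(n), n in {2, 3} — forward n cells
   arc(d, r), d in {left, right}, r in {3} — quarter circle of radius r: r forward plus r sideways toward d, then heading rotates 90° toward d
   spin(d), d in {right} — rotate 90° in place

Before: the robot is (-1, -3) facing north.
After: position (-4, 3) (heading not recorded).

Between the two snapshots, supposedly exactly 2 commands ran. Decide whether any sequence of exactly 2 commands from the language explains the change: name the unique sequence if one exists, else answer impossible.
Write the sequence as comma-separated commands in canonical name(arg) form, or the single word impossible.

straight(3), arc(left, 3)

key: order matters: swapping straight(3) and arc(left, 3) lands elsewhere
initial: (-1, -3) facing north
step 1 (straight(3)): (-1, 0) facing north
step 2 (arc(left, 3)): (-4, 3) facing west
no rival 2-sequence matches.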